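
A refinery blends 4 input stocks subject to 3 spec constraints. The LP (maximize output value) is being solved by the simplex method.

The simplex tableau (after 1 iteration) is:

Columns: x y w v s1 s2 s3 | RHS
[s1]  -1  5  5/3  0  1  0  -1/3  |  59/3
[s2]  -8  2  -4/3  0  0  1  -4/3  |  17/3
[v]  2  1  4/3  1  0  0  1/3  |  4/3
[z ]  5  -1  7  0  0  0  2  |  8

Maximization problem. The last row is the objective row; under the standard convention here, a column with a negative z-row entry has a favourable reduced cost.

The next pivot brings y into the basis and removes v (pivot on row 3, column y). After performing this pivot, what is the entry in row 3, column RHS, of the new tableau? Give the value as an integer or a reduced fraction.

4/3

Pivot element is row 3, column y: 1.
Normalize row 3: new (row 3, RHS) = (4/3)/1 = 4/3.
Row 3 is the pivot row, so the entry is 4/3.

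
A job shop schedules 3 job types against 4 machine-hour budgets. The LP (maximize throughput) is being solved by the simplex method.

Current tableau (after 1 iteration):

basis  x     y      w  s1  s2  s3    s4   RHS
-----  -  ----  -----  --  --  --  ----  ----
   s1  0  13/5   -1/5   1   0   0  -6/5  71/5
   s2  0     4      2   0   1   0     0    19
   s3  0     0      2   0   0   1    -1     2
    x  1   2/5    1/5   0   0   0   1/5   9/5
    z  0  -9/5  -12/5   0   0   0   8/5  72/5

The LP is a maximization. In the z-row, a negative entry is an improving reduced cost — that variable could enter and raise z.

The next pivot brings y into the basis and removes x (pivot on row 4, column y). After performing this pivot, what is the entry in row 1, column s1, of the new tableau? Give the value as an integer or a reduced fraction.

1

Pivot element is row 4, column y: 2/5.
Normalize row 4: new (row 4, s1) = 0/(2/5) = 0.
row 1 ← row 1 − (13/5)·(new row 4): 1 − (13/5)·0 = 1.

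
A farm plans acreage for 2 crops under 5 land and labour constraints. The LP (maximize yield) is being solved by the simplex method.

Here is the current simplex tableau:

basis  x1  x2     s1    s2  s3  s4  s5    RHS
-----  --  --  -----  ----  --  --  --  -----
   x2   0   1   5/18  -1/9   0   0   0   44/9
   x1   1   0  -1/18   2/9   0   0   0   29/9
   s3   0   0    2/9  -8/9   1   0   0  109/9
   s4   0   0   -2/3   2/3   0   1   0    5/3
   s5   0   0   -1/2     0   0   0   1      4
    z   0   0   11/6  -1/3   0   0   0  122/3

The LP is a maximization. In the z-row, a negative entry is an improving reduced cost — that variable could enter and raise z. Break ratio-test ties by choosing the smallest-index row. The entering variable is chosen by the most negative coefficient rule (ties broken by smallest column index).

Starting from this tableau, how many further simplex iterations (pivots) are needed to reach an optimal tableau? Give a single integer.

1

pivot: s2 in, s4 out → z = 83/2
No improving column remains; optimal.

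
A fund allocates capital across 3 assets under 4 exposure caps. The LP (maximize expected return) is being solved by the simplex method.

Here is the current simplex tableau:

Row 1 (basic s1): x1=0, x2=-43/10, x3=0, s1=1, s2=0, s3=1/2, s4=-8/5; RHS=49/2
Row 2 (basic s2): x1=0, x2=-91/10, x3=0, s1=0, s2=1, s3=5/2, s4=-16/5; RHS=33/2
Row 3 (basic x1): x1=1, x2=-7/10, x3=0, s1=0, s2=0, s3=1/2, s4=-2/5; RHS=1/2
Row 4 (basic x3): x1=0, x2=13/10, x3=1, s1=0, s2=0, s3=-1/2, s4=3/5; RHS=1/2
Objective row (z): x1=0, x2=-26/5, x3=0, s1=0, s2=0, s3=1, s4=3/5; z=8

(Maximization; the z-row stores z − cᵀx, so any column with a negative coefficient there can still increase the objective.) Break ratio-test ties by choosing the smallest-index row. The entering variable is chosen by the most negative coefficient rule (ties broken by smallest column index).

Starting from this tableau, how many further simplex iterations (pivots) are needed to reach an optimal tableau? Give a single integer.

pivot: x2 in, x3 out → z = 10
pivot: s3 in, x1 out → z = 40/3
No improving column remains; optimal.

2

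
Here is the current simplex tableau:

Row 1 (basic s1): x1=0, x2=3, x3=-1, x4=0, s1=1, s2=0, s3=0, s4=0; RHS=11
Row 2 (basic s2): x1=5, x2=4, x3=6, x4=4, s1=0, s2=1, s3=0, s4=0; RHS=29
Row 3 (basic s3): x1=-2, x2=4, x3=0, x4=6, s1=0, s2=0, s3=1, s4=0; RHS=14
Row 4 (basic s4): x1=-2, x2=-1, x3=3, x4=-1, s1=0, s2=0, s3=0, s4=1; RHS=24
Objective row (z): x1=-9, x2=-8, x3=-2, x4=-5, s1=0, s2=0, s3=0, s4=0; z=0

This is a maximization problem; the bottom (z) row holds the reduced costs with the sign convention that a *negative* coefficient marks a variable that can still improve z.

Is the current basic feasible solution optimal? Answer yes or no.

Column x1 has objective-row coefficient -9, which is negative; an improving pivot exists, so not yet optimal.

no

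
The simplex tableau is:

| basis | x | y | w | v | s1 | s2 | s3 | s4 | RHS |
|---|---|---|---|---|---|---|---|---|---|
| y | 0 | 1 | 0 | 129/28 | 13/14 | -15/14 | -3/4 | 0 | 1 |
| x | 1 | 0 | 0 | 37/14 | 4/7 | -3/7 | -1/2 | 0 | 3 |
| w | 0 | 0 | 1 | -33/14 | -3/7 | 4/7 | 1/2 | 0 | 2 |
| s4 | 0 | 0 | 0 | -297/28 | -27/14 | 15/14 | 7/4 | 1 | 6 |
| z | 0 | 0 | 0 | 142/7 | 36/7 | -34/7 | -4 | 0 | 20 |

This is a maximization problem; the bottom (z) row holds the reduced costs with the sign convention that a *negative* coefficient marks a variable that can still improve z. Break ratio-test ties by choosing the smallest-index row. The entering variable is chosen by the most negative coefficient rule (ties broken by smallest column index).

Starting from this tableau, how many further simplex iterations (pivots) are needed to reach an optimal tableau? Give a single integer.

1

pivot: s2 in, w out → z = 37
No improving column remains; optimal.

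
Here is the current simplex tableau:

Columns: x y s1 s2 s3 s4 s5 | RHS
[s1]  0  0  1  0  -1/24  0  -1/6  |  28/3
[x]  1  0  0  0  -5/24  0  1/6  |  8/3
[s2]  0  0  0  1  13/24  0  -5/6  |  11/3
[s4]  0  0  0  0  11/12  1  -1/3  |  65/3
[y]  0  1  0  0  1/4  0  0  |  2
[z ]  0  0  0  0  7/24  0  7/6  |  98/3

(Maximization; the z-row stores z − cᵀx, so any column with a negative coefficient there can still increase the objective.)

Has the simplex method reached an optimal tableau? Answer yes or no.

No objective-row coefficient is strictly negative, so no entering variable exists; the tableau is optimal.

yes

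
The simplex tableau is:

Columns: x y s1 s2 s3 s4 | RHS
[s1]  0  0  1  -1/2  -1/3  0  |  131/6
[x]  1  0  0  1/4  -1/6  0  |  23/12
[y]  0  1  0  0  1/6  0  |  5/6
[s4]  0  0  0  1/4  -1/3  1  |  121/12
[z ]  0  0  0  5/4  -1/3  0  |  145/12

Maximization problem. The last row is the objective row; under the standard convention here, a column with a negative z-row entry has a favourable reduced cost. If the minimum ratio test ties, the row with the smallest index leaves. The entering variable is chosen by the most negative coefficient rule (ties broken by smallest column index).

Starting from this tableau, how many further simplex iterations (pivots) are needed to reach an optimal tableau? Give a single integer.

pivot: s3 in, y out → z = 55/4
No improving column remains; optimal.

1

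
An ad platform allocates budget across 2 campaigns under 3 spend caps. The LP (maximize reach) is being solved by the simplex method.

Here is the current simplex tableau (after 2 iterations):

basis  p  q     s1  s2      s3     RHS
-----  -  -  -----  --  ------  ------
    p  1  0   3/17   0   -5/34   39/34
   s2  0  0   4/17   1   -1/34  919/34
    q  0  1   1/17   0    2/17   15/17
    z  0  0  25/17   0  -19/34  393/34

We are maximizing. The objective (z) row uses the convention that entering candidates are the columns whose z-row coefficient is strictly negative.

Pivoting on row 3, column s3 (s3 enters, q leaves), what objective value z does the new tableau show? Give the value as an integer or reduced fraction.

Minimum ratio for s3: (15/17)/(2/17) = 15/2.
z changes by −(z-row coeff of s3)·ratio = −(-19/34)·(15/2) = 285/68.
New z = 393/34 + (285/68) = 63/4.

63/4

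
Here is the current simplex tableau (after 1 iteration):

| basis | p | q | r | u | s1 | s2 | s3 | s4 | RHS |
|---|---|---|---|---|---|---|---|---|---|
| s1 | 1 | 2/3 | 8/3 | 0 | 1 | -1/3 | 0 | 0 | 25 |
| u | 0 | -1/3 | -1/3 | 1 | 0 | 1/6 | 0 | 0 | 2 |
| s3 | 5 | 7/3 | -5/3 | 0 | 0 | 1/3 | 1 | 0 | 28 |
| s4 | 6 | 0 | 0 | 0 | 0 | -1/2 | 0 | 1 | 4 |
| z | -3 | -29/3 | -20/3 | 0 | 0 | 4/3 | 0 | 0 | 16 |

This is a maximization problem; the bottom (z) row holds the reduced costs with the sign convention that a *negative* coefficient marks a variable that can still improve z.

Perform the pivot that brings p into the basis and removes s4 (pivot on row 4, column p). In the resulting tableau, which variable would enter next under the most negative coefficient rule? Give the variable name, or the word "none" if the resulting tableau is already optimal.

q

Pivot element 6. New z-row = old z-row − (-3)·(row 4/6).
Updated z-row coefficients: p: 0, q: -29/3, r: -20/3, u: 0, s1: 0, s2: 13/12, s3: 0, s4: 1/2.
The most negative is -29/3 in column q, so q would enter next.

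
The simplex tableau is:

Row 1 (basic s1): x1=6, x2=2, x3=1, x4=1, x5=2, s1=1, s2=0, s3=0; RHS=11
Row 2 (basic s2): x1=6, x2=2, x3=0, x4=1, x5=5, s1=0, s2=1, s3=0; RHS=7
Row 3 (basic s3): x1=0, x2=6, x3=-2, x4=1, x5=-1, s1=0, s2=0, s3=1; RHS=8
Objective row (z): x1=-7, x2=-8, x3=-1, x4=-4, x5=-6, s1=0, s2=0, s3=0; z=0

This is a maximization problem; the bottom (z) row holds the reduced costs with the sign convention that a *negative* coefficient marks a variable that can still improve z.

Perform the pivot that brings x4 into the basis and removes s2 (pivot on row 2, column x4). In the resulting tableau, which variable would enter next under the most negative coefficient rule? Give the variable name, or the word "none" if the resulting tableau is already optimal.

x3

Pivot element 1. New z-row = old z-row − (-4)·(row 2/1).
Updated z-row coefficients: x1: 17, x2: 0, x3: -1, x4: 0, x5: 14, s1: 0, s2: 4, s3: 0.
The most negative is -1 in column x3, so x3 would enter next.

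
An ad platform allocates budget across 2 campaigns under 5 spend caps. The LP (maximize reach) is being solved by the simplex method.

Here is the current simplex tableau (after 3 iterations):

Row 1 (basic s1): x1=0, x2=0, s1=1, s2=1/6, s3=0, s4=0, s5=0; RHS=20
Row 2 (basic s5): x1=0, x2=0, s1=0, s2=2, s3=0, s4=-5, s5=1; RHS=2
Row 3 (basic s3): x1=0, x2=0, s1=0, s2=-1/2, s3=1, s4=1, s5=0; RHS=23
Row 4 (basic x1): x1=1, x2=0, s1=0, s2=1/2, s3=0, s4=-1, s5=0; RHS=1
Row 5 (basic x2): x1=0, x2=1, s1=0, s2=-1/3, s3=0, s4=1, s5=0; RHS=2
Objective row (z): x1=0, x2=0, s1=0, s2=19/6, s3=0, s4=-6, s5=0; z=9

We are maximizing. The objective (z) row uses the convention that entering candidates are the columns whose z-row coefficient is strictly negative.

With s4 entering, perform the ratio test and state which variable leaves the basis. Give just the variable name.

Ratios: row 1 (s1): entry 0 ≤ 0, skip; row 2 (s5): entry -5 ≤ 0, skip; row 3 (s3): 23/1 = 23; row 4 (x1): entry -1 ≤ 0, skip; row 5 (x2): 2/1 = 2.
Minimum ratio 2 is in the x2 row, so x2 leaves.

x2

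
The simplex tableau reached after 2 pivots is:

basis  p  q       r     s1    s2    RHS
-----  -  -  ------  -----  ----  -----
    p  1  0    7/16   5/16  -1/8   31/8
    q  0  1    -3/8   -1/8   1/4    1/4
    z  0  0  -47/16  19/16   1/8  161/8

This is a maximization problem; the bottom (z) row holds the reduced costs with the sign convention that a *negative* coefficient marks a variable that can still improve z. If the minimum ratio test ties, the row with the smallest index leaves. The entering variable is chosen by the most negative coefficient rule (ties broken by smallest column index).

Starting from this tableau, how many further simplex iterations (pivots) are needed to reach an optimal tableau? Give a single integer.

2

pivot: r in, p out → z = 323/7
pivot: s2 in, q out → z = 64
No improving column remains; optimal.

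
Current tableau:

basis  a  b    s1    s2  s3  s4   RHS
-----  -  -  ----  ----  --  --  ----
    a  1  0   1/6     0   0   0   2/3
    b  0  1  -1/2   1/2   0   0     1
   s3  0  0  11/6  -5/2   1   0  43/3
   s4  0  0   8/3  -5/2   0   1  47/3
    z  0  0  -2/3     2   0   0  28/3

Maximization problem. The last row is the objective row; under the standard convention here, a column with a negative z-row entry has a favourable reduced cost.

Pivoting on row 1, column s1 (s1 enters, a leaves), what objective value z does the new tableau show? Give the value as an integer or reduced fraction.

12

Minimum ratio for s1: (2/3)/(1/6) = 4.
z changes by −(z-row coeff of s1)·ratio = −(-2/3)·4 = 8/3.
New z = 28/3 + (8/3) = 12.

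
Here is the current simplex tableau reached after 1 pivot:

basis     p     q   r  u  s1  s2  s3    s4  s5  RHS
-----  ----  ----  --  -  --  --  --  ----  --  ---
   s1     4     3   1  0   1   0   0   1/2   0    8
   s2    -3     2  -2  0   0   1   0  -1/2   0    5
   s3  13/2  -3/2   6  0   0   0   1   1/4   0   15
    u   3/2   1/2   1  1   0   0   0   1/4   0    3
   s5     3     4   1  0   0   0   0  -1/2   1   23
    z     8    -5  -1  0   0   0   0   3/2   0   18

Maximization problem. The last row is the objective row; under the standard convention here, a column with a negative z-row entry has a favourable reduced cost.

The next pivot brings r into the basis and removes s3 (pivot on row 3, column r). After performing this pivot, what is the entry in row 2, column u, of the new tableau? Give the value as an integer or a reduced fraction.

0

Pivot element is row 3, column r: 6.
Normalize row 3: new (row 3, u) = 0/6 = 0.
row 2 ← row 2 − (-2)·(new row 3): 0 − (-2)·0 = 0.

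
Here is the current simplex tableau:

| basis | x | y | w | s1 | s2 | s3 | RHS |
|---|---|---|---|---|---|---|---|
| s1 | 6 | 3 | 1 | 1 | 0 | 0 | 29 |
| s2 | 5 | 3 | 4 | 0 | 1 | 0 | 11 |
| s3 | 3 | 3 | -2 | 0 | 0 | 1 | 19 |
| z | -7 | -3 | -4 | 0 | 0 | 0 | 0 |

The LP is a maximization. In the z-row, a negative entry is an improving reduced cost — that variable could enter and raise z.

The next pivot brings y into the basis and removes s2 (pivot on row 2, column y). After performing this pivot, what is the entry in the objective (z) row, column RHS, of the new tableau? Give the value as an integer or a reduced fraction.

11

Pivot element is row 2, column y: 3.
Normalize row 2: new (row 2, RHS) = 11/3 = 11/3.
z-row ← z-row − (-3)·(new row 2): 0 − (-3)·(11/3) = 11.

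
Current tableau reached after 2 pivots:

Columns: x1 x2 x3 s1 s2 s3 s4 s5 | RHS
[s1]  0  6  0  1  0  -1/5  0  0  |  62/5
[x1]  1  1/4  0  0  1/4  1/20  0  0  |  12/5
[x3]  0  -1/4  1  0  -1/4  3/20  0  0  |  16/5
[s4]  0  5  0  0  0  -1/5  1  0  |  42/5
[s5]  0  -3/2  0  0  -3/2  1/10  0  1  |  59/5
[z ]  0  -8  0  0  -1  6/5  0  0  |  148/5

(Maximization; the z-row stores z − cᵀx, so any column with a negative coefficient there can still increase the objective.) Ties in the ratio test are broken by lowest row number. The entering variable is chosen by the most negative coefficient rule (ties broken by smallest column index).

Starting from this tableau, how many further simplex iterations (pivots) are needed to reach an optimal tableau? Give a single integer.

pivot: x2 in, s4 out → z = 1076/25
pivot: s2 in, x1 out → z = 1274/25
No improving column remains; optimal.

2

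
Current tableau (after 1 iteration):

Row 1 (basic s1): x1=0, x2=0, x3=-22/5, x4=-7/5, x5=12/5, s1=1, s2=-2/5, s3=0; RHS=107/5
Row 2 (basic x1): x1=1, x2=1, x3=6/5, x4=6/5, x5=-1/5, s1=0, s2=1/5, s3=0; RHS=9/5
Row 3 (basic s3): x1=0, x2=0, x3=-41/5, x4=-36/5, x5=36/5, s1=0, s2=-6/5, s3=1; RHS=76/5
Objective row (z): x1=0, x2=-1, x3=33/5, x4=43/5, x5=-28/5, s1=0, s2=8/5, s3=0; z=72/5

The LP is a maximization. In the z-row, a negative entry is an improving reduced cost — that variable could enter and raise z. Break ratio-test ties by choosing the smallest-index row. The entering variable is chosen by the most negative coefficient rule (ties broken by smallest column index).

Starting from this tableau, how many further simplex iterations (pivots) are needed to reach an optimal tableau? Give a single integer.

2

pivot: x5 in, s3 out → z = 236/9
pivot: x2 in, x1 out → z = 256/9
No improving column remains; optimal.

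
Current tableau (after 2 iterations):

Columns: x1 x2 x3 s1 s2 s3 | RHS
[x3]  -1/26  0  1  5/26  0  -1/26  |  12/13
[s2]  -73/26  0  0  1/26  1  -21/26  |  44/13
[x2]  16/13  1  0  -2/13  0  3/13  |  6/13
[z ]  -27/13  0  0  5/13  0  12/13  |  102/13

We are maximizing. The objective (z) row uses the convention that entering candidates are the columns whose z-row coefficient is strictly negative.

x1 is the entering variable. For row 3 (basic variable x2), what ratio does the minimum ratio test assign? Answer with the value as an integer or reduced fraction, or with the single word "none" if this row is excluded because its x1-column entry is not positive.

Ratio = RHS / (x1 entry) = (6/13) / (16/13) = 3/8.

3/8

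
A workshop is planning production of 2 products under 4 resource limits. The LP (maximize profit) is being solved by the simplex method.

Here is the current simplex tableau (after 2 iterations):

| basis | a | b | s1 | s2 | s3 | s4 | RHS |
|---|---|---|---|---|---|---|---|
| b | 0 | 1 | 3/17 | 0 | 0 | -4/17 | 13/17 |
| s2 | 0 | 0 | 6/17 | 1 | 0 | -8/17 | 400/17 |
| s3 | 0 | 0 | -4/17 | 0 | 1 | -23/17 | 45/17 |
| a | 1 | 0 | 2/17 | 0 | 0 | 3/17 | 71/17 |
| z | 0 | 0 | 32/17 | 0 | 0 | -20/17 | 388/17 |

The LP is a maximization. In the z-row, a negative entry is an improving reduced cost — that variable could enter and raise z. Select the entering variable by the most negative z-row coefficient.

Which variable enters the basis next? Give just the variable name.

s4

Objective-row coefficients: a: 0, b: 0, s1: 32/17, s2: 0, s3: 0, s4: -20/17.
The most negative is -20/17 in column s4, so s4 enters.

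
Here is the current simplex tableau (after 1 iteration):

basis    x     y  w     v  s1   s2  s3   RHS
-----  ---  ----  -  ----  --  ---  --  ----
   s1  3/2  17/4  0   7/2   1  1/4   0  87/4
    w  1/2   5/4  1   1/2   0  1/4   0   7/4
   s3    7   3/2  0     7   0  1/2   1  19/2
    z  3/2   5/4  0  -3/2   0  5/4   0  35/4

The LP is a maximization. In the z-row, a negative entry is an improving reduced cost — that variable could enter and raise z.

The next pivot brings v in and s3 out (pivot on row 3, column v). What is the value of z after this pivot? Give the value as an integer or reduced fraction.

Minimum ratio for v: (19/2)/7 = 19/14.
z changes by −(z-row coeff of v)·ratio = −(-3/2)·(19/14) = 57/28.
New z = 35/4 + (57/28) = 151/14.

151/14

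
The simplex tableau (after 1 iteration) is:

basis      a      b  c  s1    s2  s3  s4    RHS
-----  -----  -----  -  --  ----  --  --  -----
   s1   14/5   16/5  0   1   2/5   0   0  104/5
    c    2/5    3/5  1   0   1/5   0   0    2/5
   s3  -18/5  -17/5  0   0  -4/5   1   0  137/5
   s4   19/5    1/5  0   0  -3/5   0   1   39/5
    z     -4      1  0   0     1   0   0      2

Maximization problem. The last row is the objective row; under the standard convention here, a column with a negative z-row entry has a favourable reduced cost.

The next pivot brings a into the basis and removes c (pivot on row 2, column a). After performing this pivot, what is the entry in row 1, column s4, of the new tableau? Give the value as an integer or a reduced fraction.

Pivot element is row 2, column a: 2/5.
Normalize row 2: new (row 2, s4) = 0/(2/5) = 0.
row 1 ← row 1 − (14/5)·(new row 2): 0 − (14/5)·0 = 0.

0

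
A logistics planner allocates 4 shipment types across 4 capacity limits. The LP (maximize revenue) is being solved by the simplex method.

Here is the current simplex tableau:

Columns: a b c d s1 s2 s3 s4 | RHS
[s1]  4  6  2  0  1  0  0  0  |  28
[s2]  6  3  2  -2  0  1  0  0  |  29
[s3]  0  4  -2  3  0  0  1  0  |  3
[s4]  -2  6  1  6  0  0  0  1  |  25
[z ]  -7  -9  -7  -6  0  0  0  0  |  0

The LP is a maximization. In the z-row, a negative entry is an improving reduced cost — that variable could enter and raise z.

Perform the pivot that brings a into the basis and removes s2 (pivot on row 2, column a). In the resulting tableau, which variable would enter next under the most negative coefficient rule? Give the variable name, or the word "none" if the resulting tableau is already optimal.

Pivot element 6. New z-row = old z-row − (-7)·(row 2/6).
Updated z-row coefficients: a: 0, b: -11/2, c: -14/3, d: -25/3, s1: 0, s2: 7/6, s3: 0, s4: 0.
The most negative is -25/3 in column d, so d would enter next.

d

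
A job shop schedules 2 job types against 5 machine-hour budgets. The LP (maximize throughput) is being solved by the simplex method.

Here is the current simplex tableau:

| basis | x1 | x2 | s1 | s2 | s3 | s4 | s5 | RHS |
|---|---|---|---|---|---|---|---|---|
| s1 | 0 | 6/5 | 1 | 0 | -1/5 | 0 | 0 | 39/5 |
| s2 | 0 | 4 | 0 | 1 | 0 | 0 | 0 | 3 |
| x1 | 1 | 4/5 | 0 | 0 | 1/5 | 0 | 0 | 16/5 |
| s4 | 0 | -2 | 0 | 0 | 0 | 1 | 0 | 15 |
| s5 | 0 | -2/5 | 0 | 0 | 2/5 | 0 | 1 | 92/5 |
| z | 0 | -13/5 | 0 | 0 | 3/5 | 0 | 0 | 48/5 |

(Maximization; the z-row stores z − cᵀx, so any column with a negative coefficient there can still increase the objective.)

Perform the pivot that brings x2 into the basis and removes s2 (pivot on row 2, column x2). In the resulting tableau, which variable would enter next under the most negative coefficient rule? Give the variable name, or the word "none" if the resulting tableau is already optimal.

Pivot element 4. New z-row = old z-row − (-13/5)·(row 2/4).
Updated z-row coefficients: x1: 0, x2: 0, s1: 0, s2: 13/20, s3: 3/5, s4: 0, s5: 0.
No coefficient is strictly negative; the tableau after this pivot is optimal.

none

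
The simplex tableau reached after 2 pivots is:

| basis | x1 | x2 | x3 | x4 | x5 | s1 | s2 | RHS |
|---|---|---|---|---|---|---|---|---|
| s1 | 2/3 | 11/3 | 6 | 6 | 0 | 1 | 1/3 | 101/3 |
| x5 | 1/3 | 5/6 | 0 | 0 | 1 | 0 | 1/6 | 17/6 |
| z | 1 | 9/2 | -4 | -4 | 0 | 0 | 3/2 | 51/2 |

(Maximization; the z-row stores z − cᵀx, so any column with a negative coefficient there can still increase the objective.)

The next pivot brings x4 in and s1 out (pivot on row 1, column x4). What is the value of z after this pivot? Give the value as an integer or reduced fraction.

863/18

Minimum ratio for x4: (101/3)/6 = 101/18.
z changes by −(z-row coeff of x4)·ratio = −(-4)·(101/18) = 202/9.
New z = 51/2 + (202/9) = 863/18.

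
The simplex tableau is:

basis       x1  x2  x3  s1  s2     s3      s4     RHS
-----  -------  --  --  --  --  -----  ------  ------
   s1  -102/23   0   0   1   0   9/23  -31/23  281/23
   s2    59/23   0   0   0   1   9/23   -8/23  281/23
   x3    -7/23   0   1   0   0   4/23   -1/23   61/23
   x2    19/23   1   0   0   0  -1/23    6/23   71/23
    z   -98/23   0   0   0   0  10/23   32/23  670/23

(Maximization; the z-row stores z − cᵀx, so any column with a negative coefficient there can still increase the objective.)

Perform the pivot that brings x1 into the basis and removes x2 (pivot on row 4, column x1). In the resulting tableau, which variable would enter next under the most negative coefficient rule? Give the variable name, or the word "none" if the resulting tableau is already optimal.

Pivot element 19/23. New z-row = old z-row − (-98/23)·(row 4/(19/23)).
Updated z-row coefficients: x1: 0, x2: 98/19, x3: 0, s1: 0, s2: 0, s3: 4/19, s4: 52/19.
No coefficient is strictly negative; the tableau after this pivot is optimal.

none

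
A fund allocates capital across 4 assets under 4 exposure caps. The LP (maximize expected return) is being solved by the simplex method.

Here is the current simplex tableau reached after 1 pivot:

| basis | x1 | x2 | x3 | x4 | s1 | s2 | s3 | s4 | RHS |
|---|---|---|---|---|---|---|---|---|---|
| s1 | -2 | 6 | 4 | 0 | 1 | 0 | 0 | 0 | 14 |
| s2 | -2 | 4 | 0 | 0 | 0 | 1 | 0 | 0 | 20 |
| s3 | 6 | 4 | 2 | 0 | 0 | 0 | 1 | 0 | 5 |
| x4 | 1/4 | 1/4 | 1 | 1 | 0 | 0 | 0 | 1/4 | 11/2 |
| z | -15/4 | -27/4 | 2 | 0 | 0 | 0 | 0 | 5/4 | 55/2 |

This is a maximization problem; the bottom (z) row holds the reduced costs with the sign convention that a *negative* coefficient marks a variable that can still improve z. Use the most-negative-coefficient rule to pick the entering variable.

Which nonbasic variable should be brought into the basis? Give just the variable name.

x2

Objective-row coefficients: x1: -15/4, x2: -27/4, x3: 2, x4: 0, s1: 0, s2: 0, s3: 0, s4: 5/4.
The most negative is -27/4 in column x2, so x2 enters.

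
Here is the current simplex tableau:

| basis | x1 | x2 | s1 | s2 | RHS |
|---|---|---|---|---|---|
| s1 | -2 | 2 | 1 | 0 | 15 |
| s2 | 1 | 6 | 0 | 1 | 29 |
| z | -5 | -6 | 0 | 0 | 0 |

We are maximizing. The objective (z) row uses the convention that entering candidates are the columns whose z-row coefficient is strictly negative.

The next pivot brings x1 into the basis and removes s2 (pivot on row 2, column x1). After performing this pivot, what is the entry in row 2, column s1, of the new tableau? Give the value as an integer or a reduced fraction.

0

Pivot element is row 2, column x1: 1.
Normalize row 2: new (row 2, s1) = 0/1 = 0.
Row 2 is the pivot row, so the entry is 0.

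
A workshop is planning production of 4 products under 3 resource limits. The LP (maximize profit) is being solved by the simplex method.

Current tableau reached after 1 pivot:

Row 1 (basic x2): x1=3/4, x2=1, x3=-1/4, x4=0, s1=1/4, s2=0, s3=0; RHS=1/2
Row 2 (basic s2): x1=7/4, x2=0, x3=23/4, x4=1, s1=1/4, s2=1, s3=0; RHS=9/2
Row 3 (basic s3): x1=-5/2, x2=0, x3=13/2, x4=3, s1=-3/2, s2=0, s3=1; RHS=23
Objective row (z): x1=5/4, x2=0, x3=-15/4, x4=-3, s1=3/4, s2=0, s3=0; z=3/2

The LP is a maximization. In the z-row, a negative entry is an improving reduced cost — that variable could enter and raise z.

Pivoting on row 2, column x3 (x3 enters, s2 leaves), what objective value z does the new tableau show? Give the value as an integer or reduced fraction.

Minimum ratio for x3: (9/2)/(23/4) = 18/23.
z changes by −(z-row coeff of x3)·ratio = −(-15/4)·(18/23) = 135/46.
New z = 3/2 + (135/46) = 102/23.

102/23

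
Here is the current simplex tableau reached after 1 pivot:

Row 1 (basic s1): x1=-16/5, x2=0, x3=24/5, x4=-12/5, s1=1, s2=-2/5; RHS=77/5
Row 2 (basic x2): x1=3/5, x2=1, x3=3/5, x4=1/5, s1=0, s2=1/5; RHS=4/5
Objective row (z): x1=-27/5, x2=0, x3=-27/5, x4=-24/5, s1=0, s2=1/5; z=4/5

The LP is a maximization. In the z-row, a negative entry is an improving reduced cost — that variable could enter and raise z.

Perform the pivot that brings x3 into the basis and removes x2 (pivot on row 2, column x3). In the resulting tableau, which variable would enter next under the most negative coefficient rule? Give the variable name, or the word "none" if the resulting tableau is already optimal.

Pivot element 3/5. New z-row = old z-row − (-27/5)·(row 2/(3/5)).
Updated z-row coefficients: x1: 0, x2: 9, x3: 0, x4: -3, s1: 0, s2: 2.
The most negative is -3 in column x4, so x4 would enter next.

x4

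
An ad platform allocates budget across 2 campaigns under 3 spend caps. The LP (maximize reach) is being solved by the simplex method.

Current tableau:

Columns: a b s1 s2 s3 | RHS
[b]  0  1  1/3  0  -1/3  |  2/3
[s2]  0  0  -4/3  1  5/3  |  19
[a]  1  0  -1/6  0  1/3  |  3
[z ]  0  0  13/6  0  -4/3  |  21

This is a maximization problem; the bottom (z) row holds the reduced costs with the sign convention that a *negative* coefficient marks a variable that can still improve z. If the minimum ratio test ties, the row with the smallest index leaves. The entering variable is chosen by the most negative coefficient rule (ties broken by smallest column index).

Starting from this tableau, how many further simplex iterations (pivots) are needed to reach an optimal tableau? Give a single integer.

pivot: s3 in, a out → z = 33
No improving column remains; optimal.

1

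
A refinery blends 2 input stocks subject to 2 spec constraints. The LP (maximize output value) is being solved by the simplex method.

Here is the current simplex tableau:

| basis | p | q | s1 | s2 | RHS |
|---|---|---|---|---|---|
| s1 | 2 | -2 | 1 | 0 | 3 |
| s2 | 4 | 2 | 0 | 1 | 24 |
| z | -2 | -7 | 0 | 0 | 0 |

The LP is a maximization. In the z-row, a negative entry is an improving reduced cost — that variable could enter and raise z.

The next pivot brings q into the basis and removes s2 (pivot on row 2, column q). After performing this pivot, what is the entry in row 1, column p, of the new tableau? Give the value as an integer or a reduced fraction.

Pivot element is row 2, column q: 2.
Normalize row 2: new (row 2, p) = 4/2 = 2.
row 1 ← row 1 − (-2)·(new row 2): 2 − (-2)·2 = 6.

6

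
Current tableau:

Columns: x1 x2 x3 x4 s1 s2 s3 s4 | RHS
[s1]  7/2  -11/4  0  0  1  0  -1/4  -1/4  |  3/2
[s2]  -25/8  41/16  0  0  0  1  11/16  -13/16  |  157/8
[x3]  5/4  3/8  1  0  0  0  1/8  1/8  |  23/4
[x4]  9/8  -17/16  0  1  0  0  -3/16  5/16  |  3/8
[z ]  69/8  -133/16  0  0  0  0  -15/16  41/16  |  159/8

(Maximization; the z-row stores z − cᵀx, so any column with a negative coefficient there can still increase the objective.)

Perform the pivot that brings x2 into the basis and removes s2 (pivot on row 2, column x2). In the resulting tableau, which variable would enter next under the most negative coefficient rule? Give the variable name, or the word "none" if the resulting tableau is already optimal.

x1

Pivot element 41/16. New z-row = old z-row − (-133/16)·(row 2/(41/16)).
Updated z-row coefficients: x1: -62/41, x2: 0, x3: 0, x4: 0, s1: 0, s2: 133/41, s3: 53/41, s4: -3/41.
The most negative is -62/41 in column x1, so x1 would enter next.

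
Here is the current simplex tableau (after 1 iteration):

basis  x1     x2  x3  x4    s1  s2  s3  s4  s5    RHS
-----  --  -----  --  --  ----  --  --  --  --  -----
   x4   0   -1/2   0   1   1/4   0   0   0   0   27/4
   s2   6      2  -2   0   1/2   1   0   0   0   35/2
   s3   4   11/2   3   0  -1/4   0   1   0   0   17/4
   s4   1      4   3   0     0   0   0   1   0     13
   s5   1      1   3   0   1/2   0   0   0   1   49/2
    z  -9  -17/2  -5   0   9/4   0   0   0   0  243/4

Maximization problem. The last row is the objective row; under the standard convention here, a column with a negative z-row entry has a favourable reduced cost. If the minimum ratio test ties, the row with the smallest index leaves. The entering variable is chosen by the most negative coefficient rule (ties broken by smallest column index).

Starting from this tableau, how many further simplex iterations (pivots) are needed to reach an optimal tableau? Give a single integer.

pivot: x1 in, s3 out → z = 1125/16
No improving column remains; optimal.

1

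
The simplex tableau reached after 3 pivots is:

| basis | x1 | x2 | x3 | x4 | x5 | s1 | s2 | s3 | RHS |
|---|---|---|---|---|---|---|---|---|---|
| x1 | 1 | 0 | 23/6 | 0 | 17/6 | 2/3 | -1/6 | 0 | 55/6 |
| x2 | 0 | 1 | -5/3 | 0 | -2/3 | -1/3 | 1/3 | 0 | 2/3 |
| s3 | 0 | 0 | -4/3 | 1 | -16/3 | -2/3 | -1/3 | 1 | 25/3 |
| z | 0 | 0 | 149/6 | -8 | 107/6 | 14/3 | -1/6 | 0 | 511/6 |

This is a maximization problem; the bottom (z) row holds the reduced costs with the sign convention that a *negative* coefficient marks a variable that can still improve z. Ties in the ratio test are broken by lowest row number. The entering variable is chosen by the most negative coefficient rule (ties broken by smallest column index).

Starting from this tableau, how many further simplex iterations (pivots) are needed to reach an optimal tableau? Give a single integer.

pivot: x4 in, s3 out → z = 911/6
pivot: x5 in, x1 out → z = 3947/17
pivot: s2 in, x2 out → z = 1367/5
No improving column remains; optimal.

3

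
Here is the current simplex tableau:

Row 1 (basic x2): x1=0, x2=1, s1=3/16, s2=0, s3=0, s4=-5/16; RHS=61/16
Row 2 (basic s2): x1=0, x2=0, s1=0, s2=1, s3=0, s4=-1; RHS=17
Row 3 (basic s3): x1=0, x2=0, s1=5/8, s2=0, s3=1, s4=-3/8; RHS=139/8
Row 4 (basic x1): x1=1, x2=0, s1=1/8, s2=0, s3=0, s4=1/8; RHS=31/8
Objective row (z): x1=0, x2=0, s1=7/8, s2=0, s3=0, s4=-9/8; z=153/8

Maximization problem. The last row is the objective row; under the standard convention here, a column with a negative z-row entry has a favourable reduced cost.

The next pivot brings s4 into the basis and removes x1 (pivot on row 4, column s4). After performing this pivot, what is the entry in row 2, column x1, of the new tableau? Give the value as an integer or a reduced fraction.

8

Pivot element is row 4, column s4: 1/8.
Normalize row 4: new (row 4, x1) = 1/(1/8) = 8.
row 2 ← row 2 − (-1)·(new row 4): 0 − (-1)·8 = 8.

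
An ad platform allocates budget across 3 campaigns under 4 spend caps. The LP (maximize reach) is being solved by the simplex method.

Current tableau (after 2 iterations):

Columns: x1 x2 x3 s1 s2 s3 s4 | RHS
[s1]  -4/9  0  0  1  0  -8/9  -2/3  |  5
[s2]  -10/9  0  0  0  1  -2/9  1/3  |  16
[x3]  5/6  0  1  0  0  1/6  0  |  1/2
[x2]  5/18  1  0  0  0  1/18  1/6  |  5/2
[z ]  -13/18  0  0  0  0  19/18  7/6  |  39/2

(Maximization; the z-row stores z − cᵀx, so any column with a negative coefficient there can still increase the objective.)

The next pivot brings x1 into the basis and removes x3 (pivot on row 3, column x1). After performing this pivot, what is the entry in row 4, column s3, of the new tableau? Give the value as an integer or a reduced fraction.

Pivot element is row 3, column x1: 5/6.
Normalize row 3: new (row 3, s3) = (1/6)/(5/6) = 1/5.
row 4 ← row 4 − (5/18)·(new row 3): 1/18 − (5/18)·(1/5) = 0.

0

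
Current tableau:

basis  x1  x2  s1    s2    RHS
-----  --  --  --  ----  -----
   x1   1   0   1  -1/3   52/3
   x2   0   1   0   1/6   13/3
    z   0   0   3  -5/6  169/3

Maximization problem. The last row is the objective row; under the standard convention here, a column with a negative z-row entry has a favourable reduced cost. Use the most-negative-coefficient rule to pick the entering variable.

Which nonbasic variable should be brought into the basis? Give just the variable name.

s2

Objective-row coefficients: x1: 0, x2: 0, s1: 3, s2: -5/6.
The most negative is -5/6 in column s2, so s2 enters.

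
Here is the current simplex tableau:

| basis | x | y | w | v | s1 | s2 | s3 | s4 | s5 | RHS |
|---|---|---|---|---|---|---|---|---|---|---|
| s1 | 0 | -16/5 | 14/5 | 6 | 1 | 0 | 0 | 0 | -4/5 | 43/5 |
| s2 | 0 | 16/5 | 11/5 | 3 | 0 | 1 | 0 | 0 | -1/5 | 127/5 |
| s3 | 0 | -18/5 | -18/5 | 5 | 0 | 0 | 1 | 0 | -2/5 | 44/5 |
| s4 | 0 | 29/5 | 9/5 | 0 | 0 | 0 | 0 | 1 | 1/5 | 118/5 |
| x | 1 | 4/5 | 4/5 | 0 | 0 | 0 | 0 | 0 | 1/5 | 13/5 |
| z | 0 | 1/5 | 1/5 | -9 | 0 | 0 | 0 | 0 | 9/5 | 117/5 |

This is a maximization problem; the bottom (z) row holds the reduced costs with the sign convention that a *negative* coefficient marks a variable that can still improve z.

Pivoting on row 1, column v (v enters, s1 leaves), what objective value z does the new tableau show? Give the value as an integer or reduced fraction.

Minimum ratio for v: (43/5)/6 = 43/30.
z changes by −(z-row coeff of v)·ratio = −(-9)·(43/30) = 129/10.
New z = 117/5 + (129/10) = 363/10.

363/10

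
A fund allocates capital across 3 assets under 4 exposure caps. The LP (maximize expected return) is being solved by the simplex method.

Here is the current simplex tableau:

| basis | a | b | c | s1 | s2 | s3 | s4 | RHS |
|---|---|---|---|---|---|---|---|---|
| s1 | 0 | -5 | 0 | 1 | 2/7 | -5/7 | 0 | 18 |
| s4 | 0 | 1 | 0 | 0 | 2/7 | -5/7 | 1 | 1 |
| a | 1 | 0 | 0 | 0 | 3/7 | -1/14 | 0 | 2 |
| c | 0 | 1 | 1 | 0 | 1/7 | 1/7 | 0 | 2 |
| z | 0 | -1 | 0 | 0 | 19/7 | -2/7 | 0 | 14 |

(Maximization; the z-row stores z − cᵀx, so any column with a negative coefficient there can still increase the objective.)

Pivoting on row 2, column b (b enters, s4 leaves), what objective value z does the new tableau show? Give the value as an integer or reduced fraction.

15

Minimum ratio for b: 1/1 = 1.
z changes by −(z-row coeff of b)·ratio = −(-1)·1 = 1.
New z = 14 + 1 = 15.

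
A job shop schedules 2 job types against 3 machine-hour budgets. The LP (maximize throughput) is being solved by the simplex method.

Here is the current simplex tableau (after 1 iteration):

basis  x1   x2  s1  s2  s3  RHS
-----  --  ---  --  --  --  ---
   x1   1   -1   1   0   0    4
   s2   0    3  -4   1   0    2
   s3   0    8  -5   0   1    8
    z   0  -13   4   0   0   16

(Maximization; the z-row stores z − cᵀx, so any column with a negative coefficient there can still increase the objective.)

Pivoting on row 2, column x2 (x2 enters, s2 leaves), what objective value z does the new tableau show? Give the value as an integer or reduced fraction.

74/3

Minimum ratio for x2: 2/3 = 2/3.
z changes by −(z-row coeff of x2)·ratio = −(-13)·(2/3) = 26/3.
New z = 16 + (26/3) = 74/3.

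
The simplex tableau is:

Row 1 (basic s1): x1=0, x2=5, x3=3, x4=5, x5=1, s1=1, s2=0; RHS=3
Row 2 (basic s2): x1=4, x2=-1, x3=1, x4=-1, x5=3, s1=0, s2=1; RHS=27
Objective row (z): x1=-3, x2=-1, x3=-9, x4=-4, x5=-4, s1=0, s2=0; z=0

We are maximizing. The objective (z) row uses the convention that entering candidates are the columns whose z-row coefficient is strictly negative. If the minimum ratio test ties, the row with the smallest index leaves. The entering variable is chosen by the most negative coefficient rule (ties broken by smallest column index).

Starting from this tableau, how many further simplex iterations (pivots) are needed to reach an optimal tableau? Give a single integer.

2

pivot: x3 in, s1 out → z = 9
pivot: x1 in, s2 out → z = 57/2
No improving column remains; optimal.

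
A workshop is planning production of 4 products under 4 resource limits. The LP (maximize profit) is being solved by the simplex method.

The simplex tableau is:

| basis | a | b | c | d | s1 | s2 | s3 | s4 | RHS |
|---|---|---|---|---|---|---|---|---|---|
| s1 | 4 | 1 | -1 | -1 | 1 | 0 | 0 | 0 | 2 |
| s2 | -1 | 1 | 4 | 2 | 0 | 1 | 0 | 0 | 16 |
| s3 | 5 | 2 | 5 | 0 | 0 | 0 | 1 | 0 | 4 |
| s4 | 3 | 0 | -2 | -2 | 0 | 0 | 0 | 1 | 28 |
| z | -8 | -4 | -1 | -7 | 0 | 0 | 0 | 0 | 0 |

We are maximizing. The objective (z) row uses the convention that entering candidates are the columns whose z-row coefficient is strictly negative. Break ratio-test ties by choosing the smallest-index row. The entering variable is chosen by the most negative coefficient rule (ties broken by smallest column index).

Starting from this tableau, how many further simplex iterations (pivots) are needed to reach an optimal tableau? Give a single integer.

pivot: a in, s1 out → z = 4
pivot: d in, s3 out → z = 74/5
pivot: s1 in, s2 out → z = 326/5
No improving column remains; optimal.

3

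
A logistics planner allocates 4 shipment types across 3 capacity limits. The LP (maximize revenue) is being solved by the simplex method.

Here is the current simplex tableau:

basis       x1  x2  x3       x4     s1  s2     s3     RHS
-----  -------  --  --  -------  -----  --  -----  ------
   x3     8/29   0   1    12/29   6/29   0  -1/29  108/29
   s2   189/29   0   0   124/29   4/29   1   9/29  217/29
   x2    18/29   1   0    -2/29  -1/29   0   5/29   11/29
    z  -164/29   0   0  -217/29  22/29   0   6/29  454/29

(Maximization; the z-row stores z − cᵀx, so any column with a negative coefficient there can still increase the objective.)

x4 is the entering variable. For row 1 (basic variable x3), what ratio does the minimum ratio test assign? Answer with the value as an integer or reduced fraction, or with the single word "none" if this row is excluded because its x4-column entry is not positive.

Ratio = RHS / (x4 entry) = (108/29) / (12/29) = 9.

9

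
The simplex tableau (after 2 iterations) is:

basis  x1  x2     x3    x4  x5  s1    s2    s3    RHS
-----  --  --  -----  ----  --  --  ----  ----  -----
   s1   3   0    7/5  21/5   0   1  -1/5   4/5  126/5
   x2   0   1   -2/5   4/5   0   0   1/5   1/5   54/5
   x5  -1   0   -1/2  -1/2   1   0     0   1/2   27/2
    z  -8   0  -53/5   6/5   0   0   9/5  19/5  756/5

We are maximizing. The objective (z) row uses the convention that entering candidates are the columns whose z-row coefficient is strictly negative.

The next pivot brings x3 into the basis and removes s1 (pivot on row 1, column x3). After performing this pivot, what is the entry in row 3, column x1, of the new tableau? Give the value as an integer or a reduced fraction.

Pivot element is row 1, column x3: 7/5.
Normalize row 1: new (row 1, x1) = 3/(7/5) = 15/7.
row 3 ← row 3 − (-1/2)·(new row 1): -1 − (-1/2)·(15/7) = 1/14.

1/14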